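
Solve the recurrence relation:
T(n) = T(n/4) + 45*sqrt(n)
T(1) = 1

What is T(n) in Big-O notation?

Each level contributes sqrt(n/4^k). Geometric series with ratio 1/sqrt(4) < 1 sums to O(sqrt(n)).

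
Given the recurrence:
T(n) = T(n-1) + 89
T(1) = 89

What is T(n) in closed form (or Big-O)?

Unrolling: T(n) = T(n-1) + 89 = T(n-2) + 2*89 = ... = T(1) + (n-1)*89 = 89 + (n-1)*89 = 89n.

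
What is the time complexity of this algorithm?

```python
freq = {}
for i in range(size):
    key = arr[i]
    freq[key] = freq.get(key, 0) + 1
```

Time complexity: O(n).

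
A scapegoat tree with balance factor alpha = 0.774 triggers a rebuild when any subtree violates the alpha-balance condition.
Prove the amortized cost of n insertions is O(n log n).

Define potential Phi = c * sum of |size(left(v)) - size(right(v))| over all nodes. An insertion at depth d costs O(d) = O(log n) and increases Phi by O(log n). When a rebuild of subtree of size s occurs, it costs O(s) but reduces Phi by Omega(s). With alpha = 0.774, between rebuilds Omega(s) insertions must occur. Amortized cost per insertion: O(log n).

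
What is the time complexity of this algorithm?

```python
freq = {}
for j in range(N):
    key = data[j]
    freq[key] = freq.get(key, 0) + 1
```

Time complexity: O(n).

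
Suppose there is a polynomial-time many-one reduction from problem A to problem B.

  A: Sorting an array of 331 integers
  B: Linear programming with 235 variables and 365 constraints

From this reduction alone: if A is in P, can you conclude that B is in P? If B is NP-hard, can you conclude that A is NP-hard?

A poly-time reduction A <=_p B transfers tractability DOWN (B easy => A easy) and hardness UP (A hard => B hard), not the reverse.
From A in P, the reduction alone does NOT give B in P: any problem in P trivially reduces to SAT, yet SAT is not known to be in P.
From B NP-hard, the reduction alone does NOT give A NP-hard: again, easy problems reduce to hard ones.
(Here in fact A is P and B is P.)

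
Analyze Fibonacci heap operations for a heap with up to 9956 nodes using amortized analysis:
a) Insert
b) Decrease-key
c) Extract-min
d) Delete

Fibonacci heaps use lazy consolidation. Potential function Phi = t + 2m (t = number of trees, m = marked nodes).
- Insert: O(1) actual, Delta Phi = +1 (one new tree) => O(1) amortized.
- Decrease-key: with c cascading cuts, actual cost is O(c); Delta Phi <= c - 2(c-1) + 2 = 4 - c (c new trees; >= c-1 marks cleared; <= 1 new mark). Amortized O(c) + (4 - c) = O(1).
- Extract-min: O(D(n) + t) actual; consolidation drops t to <= D(n)+1, so Delta Phi pays for the t term. D(n) = O(log n) for n = 9956 => O(log n) amortized.
- Delete: decrease-key to -inf then extract-min = O(log n).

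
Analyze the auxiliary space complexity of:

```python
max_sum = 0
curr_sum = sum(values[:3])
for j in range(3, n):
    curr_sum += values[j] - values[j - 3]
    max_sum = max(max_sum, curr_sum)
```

Space complexity: O(1).
Only a constant amount of auxiliary storage is used; nothing grows with n.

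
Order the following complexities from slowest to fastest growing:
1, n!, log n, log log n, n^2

Ordered by growth rate: 1 < log log n < log n < n^2 < n!.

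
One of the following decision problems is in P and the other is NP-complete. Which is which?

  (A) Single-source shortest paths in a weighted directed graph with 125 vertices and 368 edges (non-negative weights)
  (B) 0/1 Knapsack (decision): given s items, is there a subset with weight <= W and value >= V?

(A) is P: Dijkstra's algorithm runs in O((V+E) log V).
(B) is NP-complete: reduces from Subset Sum.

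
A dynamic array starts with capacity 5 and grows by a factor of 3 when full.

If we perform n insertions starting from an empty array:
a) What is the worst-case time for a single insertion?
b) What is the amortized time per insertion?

(a) Worst-case single insertion: O(n) -- when the array is full at capacity c, the resize copies all c elements, and c can be Theta(n).
(b) Resizes happen at sizes 5, 15, 45, ... Total copy cost for n insertions: 5 + 15 + ... = O(n) (geometric series with ratio 1/3). Amortized cost per insertion: O(n)/n = O(1).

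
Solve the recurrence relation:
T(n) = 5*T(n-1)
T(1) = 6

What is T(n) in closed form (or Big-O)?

Each step multiplies by 5. T(n) = T(1)*5^(n-1) = 6*5^(n-1).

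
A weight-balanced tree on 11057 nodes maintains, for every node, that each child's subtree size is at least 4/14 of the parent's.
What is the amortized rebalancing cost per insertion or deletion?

With balance ratio 4/14, tree height is O(log_{14/4}(11057)) = O(log n). A rebalance at a node of size s costs O(s) but requires Omega(s) updates in that subtree to retrigger. Summed over the O(log n) ancestors of the touched leaf, amortized rebalancing is O(log n).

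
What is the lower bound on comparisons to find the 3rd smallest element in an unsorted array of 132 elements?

Finding the 3rd smallest of 132 elements requires Omega(n) comparisons. Every element must participate in at least one comparison; otherwise it could be the 3rd smallest.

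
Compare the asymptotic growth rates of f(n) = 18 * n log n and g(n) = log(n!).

f(n) = 18 * n log n and g(n) = log(n!) are Theta of each other: Stirling: log(n!) = n log n - n + O(log n) = Theta(n log n); the constant 18 doesn't change the Theta class.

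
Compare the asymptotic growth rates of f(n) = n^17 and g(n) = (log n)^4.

f(n) = n^17 grows faster: any positive polynomial dominates any polylog.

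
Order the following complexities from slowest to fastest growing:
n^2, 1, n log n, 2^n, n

Ordered by growth rate: 1 < n < n log n < n^2 < 2^n.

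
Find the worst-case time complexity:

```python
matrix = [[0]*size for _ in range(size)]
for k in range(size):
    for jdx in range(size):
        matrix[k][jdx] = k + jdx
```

Time complexity: O(n^2).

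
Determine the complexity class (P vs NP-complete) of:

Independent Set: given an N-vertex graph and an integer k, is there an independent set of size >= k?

This problem is NP-complete: complement of Clique (with k part of the input).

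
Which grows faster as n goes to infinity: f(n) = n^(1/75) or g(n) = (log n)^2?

f(n) = n^(1/75) grows faster: any positive power of n dominates any polylog.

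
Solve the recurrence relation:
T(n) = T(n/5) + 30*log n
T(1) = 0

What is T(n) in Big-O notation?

Each of the log_5(n) levels adds O(log n). T(n) = O(log^2 n).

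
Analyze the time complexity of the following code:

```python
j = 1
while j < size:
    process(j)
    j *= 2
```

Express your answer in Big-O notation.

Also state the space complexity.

Time complexity: O(log n).
Space complexity: O(1).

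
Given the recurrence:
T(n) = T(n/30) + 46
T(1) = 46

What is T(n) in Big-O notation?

Each step divides n by 30 and adds 46. After log_30(n) steps, T(n) = O(log n).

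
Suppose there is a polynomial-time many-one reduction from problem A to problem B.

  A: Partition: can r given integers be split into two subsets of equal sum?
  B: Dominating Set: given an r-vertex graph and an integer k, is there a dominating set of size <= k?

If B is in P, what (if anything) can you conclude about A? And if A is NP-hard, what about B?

A poly-time reduction A <=_p B means any A-instance can be transformed to a B-instance in poly time.
If B is in P: compose the reduction with B's poly-time algorithm to solve A in poly time, so A is in P.
If A is NP-hard: every NP problem reduces to A, which reduces to B; composing reductions, every NP problem reduces to B, so B is NP-hard.
(Here in fact A is NP-complete and B is NP-complete.)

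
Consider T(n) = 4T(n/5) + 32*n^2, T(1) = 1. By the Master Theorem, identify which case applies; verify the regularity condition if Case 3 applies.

a=4, b=5, f(n)=32*n^2.
log_5(4) = 0.8614 < 2.
f(n) = Omega(n^(0.8614+epsilon)) for some epsilon > 0, so Case 3 is the candidate.
Regularity: a*f(n/b) = 4*32*(n/5)^2 = (4/25)*32*n^2 <= c*f(n) with c = 4/25 < 1. Satisfied.
Case 3: T(n) = Theta(n^2).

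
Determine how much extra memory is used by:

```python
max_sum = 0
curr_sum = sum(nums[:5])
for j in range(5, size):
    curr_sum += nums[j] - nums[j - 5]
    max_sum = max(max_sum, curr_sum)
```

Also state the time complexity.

Space complexity: O(1).
Only a constant amount of auxiliary storage is used; nothing grows with n.
Time complexity: O(n).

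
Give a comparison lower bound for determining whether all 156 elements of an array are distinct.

In the algebraic decision-tree model, the YES region for element distinctness on 156 elements has 156! connected components (one per ordering). Ben-Or's theorem then gives a lower bound of Omega(log(n!)) = Omega(n log n).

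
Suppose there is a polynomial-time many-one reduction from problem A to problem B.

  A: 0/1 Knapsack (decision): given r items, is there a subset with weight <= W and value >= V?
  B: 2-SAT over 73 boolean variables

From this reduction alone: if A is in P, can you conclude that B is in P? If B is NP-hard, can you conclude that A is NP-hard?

A poly-time reduction A <=_p B transfers tractability DOWN (B easy => A easy) and hardness UP (A hard => B hard), not the reverse.
From A in P, the reduction alone does NOT give B in P: any problem in P trivially reduces to SAT, yet SAT is not known to be in P.
From B NP-hard, the reduction alone does NOT give A NP-hard: again, easy problems reduce to hard ones.
(Here in fact A is NP-complete and B is in P, so no such reduction is known -- its existence would imply P = NP; the analysis concerns only what the assumed reduction would or would not let you conclude.)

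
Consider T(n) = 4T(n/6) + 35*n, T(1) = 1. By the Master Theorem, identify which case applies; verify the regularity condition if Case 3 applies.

a=4, b=6, f(n)=35*n.
log_6(4) = 0.7737 < 1.
f(n) = Omega(n^(0.7737+epsilon)) for some epsilon > 0, so Case 3 is the candidate.
Regularity: a*f(n/b) = 4*35*(n/6)^1 = (4/6)*35*n^1 <= c*f(n) with c = 4/6 < 1. Satisfied.
Case 3: T(n) = Theta(n).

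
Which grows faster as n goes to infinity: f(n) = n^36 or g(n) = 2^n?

g(n) = 2^n grows faster: any exponential with base > 1 dominates every polynomial.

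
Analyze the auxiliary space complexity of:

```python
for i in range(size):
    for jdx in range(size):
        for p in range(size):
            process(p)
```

Space complexity: O(1).
Only a constant amount of auxiliary storage is used; nothing grows with n.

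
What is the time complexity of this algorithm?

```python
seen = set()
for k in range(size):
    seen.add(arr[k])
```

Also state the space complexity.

Time complexity: O(n).
Space complexity: O(n).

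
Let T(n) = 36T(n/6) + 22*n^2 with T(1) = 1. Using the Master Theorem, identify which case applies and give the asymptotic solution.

a=36, b=6, f(n)=22*n^2.
log_6(36) = 2, so n^(log_b(a)) = n^2.
f(n) = Theta(n^2), so Case 2 applies.
T(n) = Theta(n^2 log n).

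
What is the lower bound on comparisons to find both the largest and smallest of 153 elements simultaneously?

Pair elements first (floor(153/2) comparisons), then find max among winners and min among losers. Total: ceil(3*153/2) - 2 = 228 comparisons.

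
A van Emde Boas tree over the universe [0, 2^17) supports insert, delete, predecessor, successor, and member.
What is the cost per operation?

vEB recursively partitions [0, 131072) into sqrt(u) clusters of size sqrt(u). Each operation recurses into either one cluster or the summary, never both: T(u) = T(sqrt(u)) + O(1) => T(u) = O(log log u) = O(log 17). This is worst-case, not just amortized.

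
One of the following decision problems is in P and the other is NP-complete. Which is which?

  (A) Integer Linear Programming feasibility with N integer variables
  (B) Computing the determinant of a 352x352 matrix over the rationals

(A) is NP-complete: ILP feasibility is NP-complete (LP relaxation is in P).
(B) is P: Gaussian elimination runs in O(n^3).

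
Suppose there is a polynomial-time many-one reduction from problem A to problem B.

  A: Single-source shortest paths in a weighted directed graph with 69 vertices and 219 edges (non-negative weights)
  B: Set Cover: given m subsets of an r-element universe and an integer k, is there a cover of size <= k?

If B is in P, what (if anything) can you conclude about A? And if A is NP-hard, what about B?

A poly-time reduction A <=_p B means any A-instance can be transformed to a B-instance in poly time.
If B is in P: compose the reduction with B's poly-time algorithm to solve A in poly time, so A is in P.
If A is NP-hard: every NP problem reduces to A, which reduces to B; composing reductions, every NP problem reduces to B, so B is NP-hard.
(Here in fact A is P and B is NP-complete.)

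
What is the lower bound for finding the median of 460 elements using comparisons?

To find the median of 460 elements, every element must be compared at least once, so the lower bound is Omega(n). The BFPRT algorithm achieves O(n), making this tight.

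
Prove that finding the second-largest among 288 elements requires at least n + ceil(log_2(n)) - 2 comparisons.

Lower bound (adversary): identifying the maximum requires 288-1 comparisons (each eliminates one candidate). Assign weight 1 to each element; on each comparison the adversary lets the heavier side win and gives it the loser's weight. The max ends with weight 288, but each comparison it wins at most doubles its weight, so the max must win >= ceil(log_2(288)) = 9 comparisons. The second-largest is one of those 9 direct losers to the max, and identifying which one is largest needs >= 9-1 further comparisons. Total >= 288-1 + 9-1 = 295.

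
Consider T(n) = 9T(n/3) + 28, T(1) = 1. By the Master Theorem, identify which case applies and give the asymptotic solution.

a=9, b=3, f(n)=28.
log_3(9) = 2 > 0.
Since f(n) = O(n^0) is polynomially smaller than n^2, Case 1 applies.
T(n) = Theta(n^2).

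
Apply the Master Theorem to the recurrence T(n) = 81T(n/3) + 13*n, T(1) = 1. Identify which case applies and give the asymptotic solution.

a=81, b=3, f(n)=13*n.
log_3(81) = 4 > 1.
Since f(n) = O(n^1) is polynomially smaller than n^4, Case 1 applies.
T(n) = Theta(n^4).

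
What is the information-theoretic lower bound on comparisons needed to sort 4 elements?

There are 4! = 24 possible orderings. Each comparison gives 1 bit. We need at least ceil(log_2(24)) = 5 comparisons.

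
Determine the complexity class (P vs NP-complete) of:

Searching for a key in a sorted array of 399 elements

This problem is in P: binary search runs in O(log n).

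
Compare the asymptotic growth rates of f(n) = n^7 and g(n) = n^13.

g(n) = n^13 grows faster: n^13/n^7 = n^6 -> infinity.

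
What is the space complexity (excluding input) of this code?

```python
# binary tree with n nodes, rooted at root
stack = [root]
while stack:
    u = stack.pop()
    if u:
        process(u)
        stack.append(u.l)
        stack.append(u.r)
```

Space complexity: O(n).
Auxiliary storage grows linearly with the input size n in the worst case.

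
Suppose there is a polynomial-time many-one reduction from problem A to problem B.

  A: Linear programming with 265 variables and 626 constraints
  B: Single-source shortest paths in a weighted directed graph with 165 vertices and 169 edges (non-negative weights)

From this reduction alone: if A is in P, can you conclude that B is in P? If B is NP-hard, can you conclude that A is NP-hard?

A poly-time reduction A <=_p B transfers tractability DOWN (B easy => A easy) and hardness UP (A hard => B hard), not the reverse.
From A in P, the reduction alone does NOT give B in P: any problem in P trivially reduces to SAT, yet SAT is not known to be in P.
From B NP-hard, the reduction alone does NOT give A NP-hard: again, easy problems reduce to hard ones.
(Here in fact A is P and B is P.)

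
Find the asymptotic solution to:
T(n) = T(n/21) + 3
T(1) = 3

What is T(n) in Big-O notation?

Each step divides n by 21 and adds 3. After log_21(n) steps, T(n) = O(log n).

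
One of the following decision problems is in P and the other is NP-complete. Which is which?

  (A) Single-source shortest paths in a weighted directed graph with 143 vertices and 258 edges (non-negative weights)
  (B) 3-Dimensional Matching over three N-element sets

(A) is P: Dijkstra's algorithm runs in O((V+E) log V).
(B) is NP-complete: one of Karp's 21 NP-complete problems.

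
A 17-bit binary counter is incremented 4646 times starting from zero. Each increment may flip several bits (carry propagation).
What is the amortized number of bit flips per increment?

Bit i flips on every 2^i-th increment, so over 4646 increments bit i flips floor(4646/2^i) times. Summing over i: total flips < 2 * 4646. Amortized: < 2 = O(1) per increment.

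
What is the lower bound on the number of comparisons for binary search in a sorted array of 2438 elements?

With 2438 possible positions, we need at least ceil(log_2(2438)) = 12 comparisons. Each comparison splits the remaining candidates by at most half.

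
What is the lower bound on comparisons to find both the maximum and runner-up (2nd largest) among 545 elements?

Lower bound: finding the max needs 545-1 comparisons. By an adversary weight-doubling argument, the maximum element must personally win at least ceil(log_2(545)) = 10 comparisons in any correct algorithm. The 2nd largest is among those 10 direct losers, and distinguishing it requires 10-1 more comparisons. Total >= 545-1 + 10-1 = 553. A balanced tournament achieves this bound exactly.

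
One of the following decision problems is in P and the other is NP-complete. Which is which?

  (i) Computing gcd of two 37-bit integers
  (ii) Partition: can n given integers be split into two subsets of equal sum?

(i) is P: the Euclidean algorithm runs in polynomial time in the bit-length.
(ii) is NP-complete: Subset Sum reduces to it (one of Karp's 21 NP-complete problems).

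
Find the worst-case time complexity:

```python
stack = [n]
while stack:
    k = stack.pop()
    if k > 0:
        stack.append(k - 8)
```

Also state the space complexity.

Time complexity: O(n).
Space complexity: O(1).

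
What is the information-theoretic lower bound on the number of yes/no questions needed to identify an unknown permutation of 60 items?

There are 60! = 8320987112741390144276341183223364380754172606361245952449277696409600000000000000 permutations. Each yes/no question gives at most 1 bit, so at least ceil(log_2(8320987112741390144276341183223364380754172606361245952449277696409600000000000000)) = 273 questions are needed.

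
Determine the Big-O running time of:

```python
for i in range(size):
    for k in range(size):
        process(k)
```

Time complexity: O(n^2).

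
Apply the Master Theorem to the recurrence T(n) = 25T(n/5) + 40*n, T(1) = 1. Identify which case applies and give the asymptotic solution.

a=25, b=5, f(n)=40*n.
log_5(25) = 2 > 1.
Since f(n) = O(n^1) is polynomially smaller than n^2, Case 1 applies.
T(n) = Theta(n^2).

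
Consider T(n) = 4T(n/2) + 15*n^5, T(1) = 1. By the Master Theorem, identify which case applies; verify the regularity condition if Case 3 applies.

a=4, b=2, f(n)=15*n^5.
log_2(4) = 2 < 5.
f(n) = Omega(n^(2+epsilon)) for some epsilon > 0, so Case 3 is the candidate.
Regularity: a*f(n/b) = 4*15*(n/2)^5 = (4/32)*15*n^5 <= c*f(n) with c = 4/32 < 1. Satisfied.
Case 3: T(n) = Theta(n^5).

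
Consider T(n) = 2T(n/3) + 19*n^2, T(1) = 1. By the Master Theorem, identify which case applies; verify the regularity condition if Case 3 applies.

a=2, b=3, f(n)=19*n^2.
log_3(2) = 0.6309 < 2.
f(n) = Omega(n^(0.6309+epsilon)) for some epsilon > 0, so Case 3 is the candidate.
Regularity: a*f(n/b) = 2*19*(n/3)^2 = (2/9)*19*n^2 <= c*f(n) with c = 2/9 < 1. Satisfied.
Case 3: T(n) = Theta(n^2).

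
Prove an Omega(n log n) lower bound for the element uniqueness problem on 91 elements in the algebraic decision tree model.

In the algebraic decision tree model, element uniqueness on 91 elements is equivalent to determining which cell of an arrangement of C(91,2) = 4095 hyperplanes x_i = x_j contains the input point. Ben-Or's theorem shows this requires Omega(n log n).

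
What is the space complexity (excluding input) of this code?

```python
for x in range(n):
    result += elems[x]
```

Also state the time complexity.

Space complexity: O(1).
Only a constant amount of auxiliary storage is used; nothing grows with n.
Time complexity: O(n).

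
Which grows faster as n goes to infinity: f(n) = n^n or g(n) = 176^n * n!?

g(n) = 176^n * n! grows faster: by Stirling n! ~ sqrt(2 pi n)(n/e)^n, so 176^n n! / n^n ~ (176/e)^n sqrt(2 pi n) -> infinity since 176/e > 1.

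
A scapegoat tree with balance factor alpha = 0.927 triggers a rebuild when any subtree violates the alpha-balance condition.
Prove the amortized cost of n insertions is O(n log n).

Define potential Phi = c * sum of |size(left(v)) - size(right(v))| over all nodes. An insertion at depth d costs O(d) = O(log n) and increases Phi by O(log n). When a rebuild of subtree of size s occurs, it costs O(s) but reduces Phi by Omega(s). With alpha = 0.927, between rebuilds Omega(s) insertions must occur. Amortized cost per insertion: O(log n).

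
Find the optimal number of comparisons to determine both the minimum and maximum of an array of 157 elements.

Naive approach: 312 comparisons (156 for max + 156 for min).
Optimal: Compare elements in pairs first (floor(n/2) = 78 comparisons), then find max among winners and min among losers (78 comparisons each).
Total: ceil(3n/2) - 2 = 234 comparisons. An adversary argument shows this is also a lower bound.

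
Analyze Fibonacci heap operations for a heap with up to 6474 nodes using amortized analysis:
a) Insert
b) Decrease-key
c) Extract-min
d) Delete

Fibonacci heaps use lazy consolidation. Potential function Phi = t + 2m (t = number of trees, m = marked nodes).
- Insert: O(1) actual, Delta Phi = +1 (one new tree) => O(1) amortized.
- Decrease-key: with c cascading cuts, actual cost is O(c); Delta Phi <= c - 2(c-1) + 2 = 4 - c (c new trees; >= c-1 marks cleared; <= 1 new mark). Amortized O(c) + (4 - c) = O(1).
- Extract-min: O(D(n) + t) actual; consolidation drops t to <= D(n)+1, so Delta Phi pays for the t term. D(n) = O(log n) for n = 6474 => O(log n) amortized.
- Delete: decrease-key to -inf then extract-min = O(log n).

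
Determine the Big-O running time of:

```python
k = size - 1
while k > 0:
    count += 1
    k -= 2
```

Time complexity: O(n).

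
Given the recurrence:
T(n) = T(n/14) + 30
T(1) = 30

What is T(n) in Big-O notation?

Each step divides n by 14 and adds 30. After log_14(n) steps, T(n) = O(log n).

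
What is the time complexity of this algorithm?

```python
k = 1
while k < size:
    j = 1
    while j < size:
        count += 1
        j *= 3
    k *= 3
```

Time complexity: O(log^2 n).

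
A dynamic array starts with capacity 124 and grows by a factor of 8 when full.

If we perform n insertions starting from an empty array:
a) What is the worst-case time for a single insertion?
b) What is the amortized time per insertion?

(a) Worst-case single insertion: O(n) -- when the array is full at capacity c, the resize copies all c elements, and c can be Theta(n).
(b) Resizes happen at sizes 124, 992, 7936, ... Total copy cost for n insertions: 124 + 992 + ... = O(n) (geometric series with ratio 1/8). Amortized cost per insertion: O(n)/n = O(1).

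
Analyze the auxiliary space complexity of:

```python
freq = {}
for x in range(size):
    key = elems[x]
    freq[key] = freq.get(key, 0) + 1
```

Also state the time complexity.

Space complexity: O(n).
Auxiliary storage grows linearly with the input size n in the worst case.
Time complexity: O(n).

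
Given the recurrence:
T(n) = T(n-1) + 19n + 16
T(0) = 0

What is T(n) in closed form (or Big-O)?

Dominant term in sum is 19*sum(i, i=1..n) = 19*n*(n+1)/2 = O(n^2).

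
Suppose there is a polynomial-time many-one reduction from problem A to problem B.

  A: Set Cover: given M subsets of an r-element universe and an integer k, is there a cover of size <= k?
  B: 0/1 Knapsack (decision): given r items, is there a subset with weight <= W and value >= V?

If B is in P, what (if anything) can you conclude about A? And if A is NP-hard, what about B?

A poly-time reduction A <=_p B means any A-instance can be transformed to a B-instance in poly time.
If B is in P: compose the reduction with B's poly-time algorithm to solve A in poly time, so A is in P.
If A is NP-hard: every NP problem reduces to A, which reduces to B; composing reductions, every NP problem reduces to B, so B is NP-hard.
(Here in fact A is NP-complete and B is NP-complete.)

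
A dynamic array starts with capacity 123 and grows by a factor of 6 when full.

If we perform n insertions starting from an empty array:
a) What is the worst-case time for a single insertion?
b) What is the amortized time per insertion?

(a) Worst-case single insertion: O(n) -- when the array is full at capacity c, the resize copies all c elements, and c can be Theta(n).
(b) Resizes happen at sizes 123, 738, 4428, ... Total copy cost for n insertions: 123 + 738 + ... = O(n) (geometric series with ratio 1/6). Amortized cost per insertion: O(n)/n = O(1).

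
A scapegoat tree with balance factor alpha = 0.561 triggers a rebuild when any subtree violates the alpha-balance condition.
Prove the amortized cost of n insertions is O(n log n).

Define potential Phi = c * sum of |size(left(v)) - size(right(v))| over all nodes. An insertion at depth d costs O(d) = O(log n) and increases Phi by O(log n). When a rebuild of subtree of size s occurs, it costs O(s) but reduces Phi by Omega(s). With alpha = 0.561, between rebuilds Omega(s) insertions must occur. Amortized cost per insertion: O(log n).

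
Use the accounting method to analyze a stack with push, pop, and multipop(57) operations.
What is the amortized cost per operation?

Assign 2 credits per push (1 for the push, 1 saved for a future pop). Each pop or element popped by multipop(57) uses 1 saved credit. Total credits never go negative, so amortized cost is O(1).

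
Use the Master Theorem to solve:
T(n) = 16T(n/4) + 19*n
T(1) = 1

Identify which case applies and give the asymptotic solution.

a=16, b=4, f(n)=19*n.
log_4(16) = 2 > 1.
Since f(n) = O(n^1) is polynomially smaller than n^2, Case 1 applies.
T(n) = Theta(n^2).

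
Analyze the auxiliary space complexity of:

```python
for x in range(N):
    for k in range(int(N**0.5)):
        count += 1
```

Space complexity: O(1).
Only a constant amount of auxiliary storage is used; nothing grows with n.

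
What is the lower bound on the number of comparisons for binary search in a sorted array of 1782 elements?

With 1782 possible positions, we need at least ceil(log_2(1782)) = 11 comparisons. Each comparison splits the remaining candidates by at most half.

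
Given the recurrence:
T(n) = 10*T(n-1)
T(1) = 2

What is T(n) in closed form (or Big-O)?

Each step multiplies by 10. T(n) = T(1)*10^(n-1) = 2*10^(n-1).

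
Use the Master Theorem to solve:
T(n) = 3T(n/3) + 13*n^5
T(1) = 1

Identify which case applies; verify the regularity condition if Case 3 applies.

a=3, b=3, f(n)=13*n^5.
log_3(3) = 1 < 5.
f(n) = Omega(n^(1+epsilon)) for some epsilon > 0, so Case 3 is the candidate.
Regularity: a*f(n/b) = 3*13*(n/3)^5 = (3/243)*13*n^5 <= c*f(n) with c = 3/243 < 1. Satisfied.
Case 3: T(n) = Theta(n^5).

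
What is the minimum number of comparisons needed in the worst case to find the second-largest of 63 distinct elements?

Lower bound: finding the max needs 63-1 comparisons. By the adversary weight-doubling argument, the max must personally win >= ceil(log_2(63)) = 6 comparisons; the 2nd-largest is among those 6 losers, needing 6-1 more comparisons. Total >= 63-1 + 6-1 = 67. A balanced knockout tournament achieves this.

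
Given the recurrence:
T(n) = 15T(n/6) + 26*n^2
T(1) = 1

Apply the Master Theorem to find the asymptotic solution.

a=15, b=6, f(n)=26*n^2. log_6(15) = 1.511 < 2. Case 3: T(n) = O(n^2).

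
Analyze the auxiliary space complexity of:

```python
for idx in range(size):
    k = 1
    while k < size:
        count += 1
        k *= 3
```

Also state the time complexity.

Space complexity: O(1).
Only a constant amount of auxiliary storage is used; nothing grows with n.
Time complexity: O(n log n).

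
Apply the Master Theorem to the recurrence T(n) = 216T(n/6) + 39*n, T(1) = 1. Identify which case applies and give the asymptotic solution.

a=216, b=6, f(n)=39*n.
log_6(216) = 3 > 1.
Since f(n) = O(n^1) is polynomially smaller than n^3, Case 1 applies.
T(n) = Theta(n^3).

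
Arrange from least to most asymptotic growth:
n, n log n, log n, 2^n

Ordered by growth rate: log n < n < n log n < 2^n.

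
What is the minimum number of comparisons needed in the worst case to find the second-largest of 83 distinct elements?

Lower bound: finding the max needs 83-1 comparisons. By the adversary weight-doubling argument, the max must personally win >= ceil(log_2(83)) = 7 comparisons; the 2nd-largest is among those 7 losers, needing 7-1 more comparisons. Total >= 83-1 + 7-1 = 88. A balanced knockout tournament achieves this.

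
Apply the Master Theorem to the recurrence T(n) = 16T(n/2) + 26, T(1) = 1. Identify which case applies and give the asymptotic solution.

a=16, b=2, f(n)=26.
log_2(16) = 4 > 0.
Since f(n) = O(n^0) is polynomially smaller than n^4, Case 1 applies.
T(n) = Theta(n^4).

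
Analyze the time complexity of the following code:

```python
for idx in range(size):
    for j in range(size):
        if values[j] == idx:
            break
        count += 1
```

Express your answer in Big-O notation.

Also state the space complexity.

Time complexity: O(n^2).
Space complexity: O(1).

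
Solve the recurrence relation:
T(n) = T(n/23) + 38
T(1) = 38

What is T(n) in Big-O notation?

Each step divides n by 23 and adds 38. After log_23(n) steps, T(n) = O(log n).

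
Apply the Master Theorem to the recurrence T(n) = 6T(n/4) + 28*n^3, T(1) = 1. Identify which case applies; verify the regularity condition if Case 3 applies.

a=6, b=4, f(n)=28*n^3.
log_4(6) = 1.292 < 3.
f(n) = Omega(n^(1.292+epsilon)) for some epsilon > 0, so Case 3 is the candidate.
Regularity: a*f(n/b) = 6*28*(n/4)^3 = (6/64)*28*n^3 <= c*f(n) with c = 6/64 < 1. Satisfied.
Case 3: T(n) = Theta(n^3).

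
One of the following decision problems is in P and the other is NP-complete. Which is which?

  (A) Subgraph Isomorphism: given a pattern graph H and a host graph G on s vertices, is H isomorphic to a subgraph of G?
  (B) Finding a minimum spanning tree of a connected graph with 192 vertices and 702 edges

(A) is NP-complete: generalizes Clique and Hamiltonian Path (pattern size is part of the input).
(B) is P: Kruskal's / Prim's algorithms run in polynomial time.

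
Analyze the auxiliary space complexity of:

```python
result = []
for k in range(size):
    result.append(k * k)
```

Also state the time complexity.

Space complexity: O(n).
Auxiliary storage grows linearly with the input size n in the worst case.
Time complexity: O(n).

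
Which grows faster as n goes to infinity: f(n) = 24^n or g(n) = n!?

g(n) = n! grows faster: n!/24^n -> infinity by Stirling.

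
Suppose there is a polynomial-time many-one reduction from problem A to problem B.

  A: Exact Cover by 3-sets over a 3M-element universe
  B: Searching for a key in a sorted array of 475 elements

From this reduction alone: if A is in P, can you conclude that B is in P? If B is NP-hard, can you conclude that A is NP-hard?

A poly-time reduction A <=_p B transfers tractability DOWN (B easy => A easy) and hardness UP (A hard => B hard), not the reverse.
From A in P, the reduction alone does NOT give B in P: any problem in P trivially reduces to SAT, yet SAT is not known to be in P.
From B NP-hard, the reduction alone does NOT give A NP-hard: again, easy problems reduce to hard ones.
(Here in fact A is NP-complete and B is in P, so no such reduction is known -- its existence would imply P = NP; the analysis concerns only what the assumed reduction would or would not let you conclude.)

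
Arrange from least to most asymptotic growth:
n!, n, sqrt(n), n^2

Ordered by growth rate: sqrt(n) < n < n^2 < n!.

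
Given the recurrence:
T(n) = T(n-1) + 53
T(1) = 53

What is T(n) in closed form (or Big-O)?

Unrolling: T(n) = T(n-1) + 53 = T(n-2) + 2*53 = ... = T(1) + (n-1)*53 = 53 + (n-1)*53 = 53n.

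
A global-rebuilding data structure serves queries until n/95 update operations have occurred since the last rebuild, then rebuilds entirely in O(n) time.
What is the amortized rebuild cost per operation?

The O(n) rebuild is triggered by n/95 operations, so each contributes O(n)/(n/95) = O(95) = O(1) to the rebuild cost.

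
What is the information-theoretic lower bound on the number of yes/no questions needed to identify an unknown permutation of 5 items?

There are 5! = 120 permutations. Each yes/no question gives at most 1 bit, so at least ceil(log_2(120)) = 7 questions are needed.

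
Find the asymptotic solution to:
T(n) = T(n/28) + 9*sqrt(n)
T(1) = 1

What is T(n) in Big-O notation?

Each level contributes sqrt(n/28^k). Geometric series with ratio 1/sqrt(28) < 1 sums to O(sqrt(n)).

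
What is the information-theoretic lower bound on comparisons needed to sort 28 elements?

There are 28! = 304888344611713860501504000000 possible orderings. Each comparison gives 1 bit. We need at least ceil(log_2(304888344611713860501504000000)) = 98 comparisons.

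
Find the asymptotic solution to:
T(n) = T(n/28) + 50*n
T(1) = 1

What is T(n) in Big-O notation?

Geometric series: 50*n*(1 + 1/28 + 1/28^2 + ...) = O(n). T(n) = O(n).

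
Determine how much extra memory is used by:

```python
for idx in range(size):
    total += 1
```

Space complexity: O(1).
Only a constant amount of auxiliary storage is used; nothing grows with n.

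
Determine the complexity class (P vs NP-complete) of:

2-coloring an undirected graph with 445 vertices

This problem is in P: 2-coloring is bipartiteness testing via BFS, O(V+E).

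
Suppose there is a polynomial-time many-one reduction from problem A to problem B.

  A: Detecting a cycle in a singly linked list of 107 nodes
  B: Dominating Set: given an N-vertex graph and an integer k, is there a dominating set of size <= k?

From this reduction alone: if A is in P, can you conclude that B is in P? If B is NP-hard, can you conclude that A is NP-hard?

A poly-time reduction A <=_p B transfers tractability DOWN (B easy => A easy) and hardness UP (A hard => B hard), not the reverse.
From A in P, the reduction alone does NOT give B in P: any problem in P trivially reduces to SAT, yet SAT is not known to be in P.
From B NP-hard, the reduction alone does NOT give A NP-hard: again, easy problems reduce to hard ones.
(Here in fact A is P and B is NP-complete.)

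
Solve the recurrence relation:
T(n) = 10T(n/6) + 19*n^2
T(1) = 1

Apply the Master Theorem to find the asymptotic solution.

a=10, b=6, f(n)=19*n^2. log_6(10) = 1.285 < 2. Case 3: T(n) = O(n^2).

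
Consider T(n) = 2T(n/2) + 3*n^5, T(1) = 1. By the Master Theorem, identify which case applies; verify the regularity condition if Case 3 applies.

a=2, b=2, f(n)=3*n^5.
log_2(2) = 1 < 5.
f(n) = Omega(n^(1+epsilon)) for some epsilon > 0, so Case 3 is the candidate.
Regularity: a*f(n/b) = 2*3*(n/2)^5 = (2/32)*3*n^5 <= c*f(n) with c = 2/32 < 1. Satisfied.
Case 3: T(n) = Theta(n^5).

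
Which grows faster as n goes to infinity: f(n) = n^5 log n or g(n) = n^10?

g(n) = n^10 grows faster: n^10 / (n^5 log n) = n^5/log n -> infinity.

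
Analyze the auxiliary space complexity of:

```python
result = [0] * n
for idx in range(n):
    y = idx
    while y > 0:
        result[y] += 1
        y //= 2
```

Space complexity: O(n).
Auxiliary storage grows linearly with the input size n in the worst case.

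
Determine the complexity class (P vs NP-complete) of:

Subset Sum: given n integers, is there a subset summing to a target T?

This problem is NP-complete: one of Karp's 21 NP-complete problems.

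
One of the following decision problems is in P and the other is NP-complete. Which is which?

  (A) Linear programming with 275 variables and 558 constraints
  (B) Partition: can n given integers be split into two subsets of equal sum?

(A) is P: the ellipsoid and interior-point methods run in polynomial time.
(B) is NP-complete: Subset Sum reduces to it (one of Karp's 21 NP-complete problems).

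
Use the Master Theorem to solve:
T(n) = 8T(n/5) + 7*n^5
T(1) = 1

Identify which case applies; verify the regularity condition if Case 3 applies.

a=8, b=5, f(n)=7*n^5.
log_5(8) = 1.292 < 5.
f(n) = Omega(n^(1.292+epsilon)) for some epsilon > 0, so Case 3 is the candidate.
Regularity: a*f(n/b) = 8*7*(n/5)^5 = (8/3125)*7*n^5 <= c*f(n) with c = 8/3125 < 1. Satisfied.
Case 3: T(n) = Theta(n^5).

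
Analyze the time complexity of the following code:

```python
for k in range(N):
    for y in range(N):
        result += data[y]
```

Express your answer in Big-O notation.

Time complexity: O(n^2).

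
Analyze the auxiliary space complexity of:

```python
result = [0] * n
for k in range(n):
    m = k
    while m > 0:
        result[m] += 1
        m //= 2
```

Space complexity: O(n).
Auxiliary storage grows linearly with the input size n in the worst case.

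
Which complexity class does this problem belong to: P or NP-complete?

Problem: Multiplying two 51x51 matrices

This problem is in P: the schoolbook algorithm runs in O(n^3).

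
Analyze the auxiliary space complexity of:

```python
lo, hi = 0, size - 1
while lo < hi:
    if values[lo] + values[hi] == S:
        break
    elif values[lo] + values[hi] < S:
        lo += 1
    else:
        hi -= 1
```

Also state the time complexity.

Space complexity: O(1).
Only a constant amount of auxiliary storage is used; nothing grows with n.
Time complexity: O(n).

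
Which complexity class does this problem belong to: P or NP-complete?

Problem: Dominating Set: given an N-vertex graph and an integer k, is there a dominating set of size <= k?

This problem is NP-complete: reduces from Set Cover (with k part of the input).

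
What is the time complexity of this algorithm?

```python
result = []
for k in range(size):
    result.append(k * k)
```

Time complexity: O(n).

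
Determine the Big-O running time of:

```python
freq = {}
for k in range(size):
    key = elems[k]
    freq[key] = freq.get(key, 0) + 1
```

Time complexity: O(n).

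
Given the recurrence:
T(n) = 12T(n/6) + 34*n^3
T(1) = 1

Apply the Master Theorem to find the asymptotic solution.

a=12, b=6, f(n)=34*n^3. log_6(12) = 1.387 < 3. Case 3: T(n) = O(n^3).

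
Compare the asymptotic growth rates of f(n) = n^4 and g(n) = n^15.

g(n) = n^15 grows faster: n^15/n^4 = n^11 -> infinity.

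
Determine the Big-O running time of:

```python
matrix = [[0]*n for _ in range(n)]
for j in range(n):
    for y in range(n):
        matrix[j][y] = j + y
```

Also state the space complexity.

Time complexity: O(n^2).
Space complexity: O(n^2).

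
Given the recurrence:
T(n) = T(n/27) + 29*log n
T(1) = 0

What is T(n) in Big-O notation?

Each of the log_27(n) levels adds O(log n). T(n) = O(log^2 n).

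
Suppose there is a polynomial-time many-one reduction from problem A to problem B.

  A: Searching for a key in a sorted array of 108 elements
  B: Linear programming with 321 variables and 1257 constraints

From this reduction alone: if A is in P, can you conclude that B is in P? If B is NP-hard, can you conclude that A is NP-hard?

A poly-time reduction A <=_p B transfers tractability DOWN (B easy => A easy) and hardness UP (A hard => B hard), not the reverse.
From A in P, the reduction alone does NOT give B in P: any problem in P trivially reduces to SAT, yet SAT is not known to be in P.
From B NP-hard, the reduction alone does NOT give A NP-hard: again, easy problems reduce to hard ones.
(Here in fact A is P and B is P.)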